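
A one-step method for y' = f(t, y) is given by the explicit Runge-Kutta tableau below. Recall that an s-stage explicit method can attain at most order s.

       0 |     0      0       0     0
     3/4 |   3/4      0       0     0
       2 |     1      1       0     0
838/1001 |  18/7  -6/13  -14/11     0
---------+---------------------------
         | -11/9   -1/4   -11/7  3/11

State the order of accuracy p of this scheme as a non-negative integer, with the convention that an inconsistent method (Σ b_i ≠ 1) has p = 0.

b = (-11/9, -1/4, -11/7, 3/11)
c = (0, 3/4, 2, 838/1001)
Ac = (0, 0, 3/4, -827/286)
Σ b_i: (-11/9)·1 + (-1/4)·1 + (-11/7)·1 + 3/11·1 = -7681/2772 ≠ 1 ⇒ order 0.

0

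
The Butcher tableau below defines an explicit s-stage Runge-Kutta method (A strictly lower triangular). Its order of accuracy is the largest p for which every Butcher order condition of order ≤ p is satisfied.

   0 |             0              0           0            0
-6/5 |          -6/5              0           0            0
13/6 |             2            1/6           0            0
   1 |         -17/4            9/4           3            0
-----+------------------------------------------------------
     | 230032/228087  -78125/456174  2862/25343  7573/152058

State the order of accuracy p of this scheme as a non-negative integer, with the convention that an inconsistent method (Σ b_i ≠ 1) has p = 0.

b = (230032/228087, -78125/456174, 2862/25343, 7573/152058)
c = (0, -6/5, 13/6, 1)
Ac = (0, 0, -1/5, 19/5)
Σ b_i: 230032/228087·1 + (-78125/456174)·1 + 2862/25343·1 + 7573/152058·1 = 1 ✓
b·c: (-78125/456174)·(-6/5) + 2862/25343·13/6 + 7573/152058·1 = 1/2 ✓
b·c²: (-78125/456174)·36/25 + 2862/25343·169/36 + 7573/152058·1 = 1/3 ✓
b·Ac: 2862/25343·(-1/5) + 7573/152058·19/5 = 1/6 ✓
b·c³: (-78125/456174)·(-216/125) + 2862/25343·2197/216 + 7573/152058·1 = 454469/304116 ≠ 1/4 ⇒ order 3.
b·(c∘Ac): 2862/25343·(-13/30) + 7573/152058·19/5 = 106681/760290 ≠ 1/8
b·Ac²: 2862/25343·6/25 + 7573/152058·5197/300 = 8118653/9123480 ≠ 1/12
b·A²c: 7573/152058·(-3/5) = -7573/253430 ≠ 1/24

3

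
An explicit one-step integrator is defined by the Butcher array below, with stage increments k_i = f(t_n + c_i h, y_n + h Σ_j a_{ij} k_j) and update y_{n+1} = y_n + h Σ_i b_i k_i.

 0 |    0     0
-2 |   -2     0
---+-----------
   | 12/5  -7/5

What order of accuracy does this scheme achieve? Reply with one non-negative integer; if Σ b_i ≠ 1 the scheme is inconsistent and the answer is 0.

1

b = (12/5, -7/5)
c = (0, -2)
Σ b_i: 12/5·1 + (-7/5)·1 = 1 ✓
b·c: (-7/5)·(-2) = 14/5 ≠ 1/2 ⇒ order 1.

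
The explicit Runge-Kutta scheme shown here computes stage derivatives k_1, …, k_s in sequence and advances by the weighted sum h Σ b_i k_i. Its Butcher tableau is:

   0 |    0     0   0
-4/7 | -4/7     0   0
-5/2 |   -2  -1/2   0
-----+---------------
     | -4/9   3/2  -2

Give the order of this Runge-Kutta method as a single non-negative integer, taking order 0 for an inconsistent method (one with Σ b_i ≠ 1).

0

b = (-4/9, 3/2, -2)
c = (0, -4/7, -5/2)
Ac = (0, 0, 2/7)
Σ b_i: (-4/9)·1 + 3/2·1 + (-2)·1 = -17/18 ≠ 1 ⇒ order 0.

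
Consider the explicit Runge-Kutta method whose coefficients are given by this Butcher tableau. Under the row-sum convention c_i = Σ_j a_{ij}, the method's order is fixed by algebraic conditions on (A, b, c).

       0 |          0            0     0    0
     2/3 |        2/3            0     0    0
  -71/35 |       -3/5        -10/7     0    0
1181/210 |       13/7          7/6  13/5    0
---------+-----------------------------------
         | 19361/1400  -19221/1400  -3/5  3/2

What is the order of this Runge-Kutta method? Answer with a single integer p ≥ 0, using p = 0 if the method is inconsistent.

2

b = (19361/1400, -19221/1400, -3/5, 3/2)
c = (0, 2/3, -71/35, 1181/210)
Ac = (0, 0, -20/21, -7082/1575)
Σ b_i: 19361/1400·1 + (-19221/1400)·1 + (-3/5)·1 + 3/2·1 = 1 ✓
b·c: (-19221/1400)·2/3 + (-3/5)·(-71/35) + 3/2·1181/210 = 1/2 ✓
b·c²: (-19221/1400)·4/9 + (-3/5)·5041/1225 + 3/2·1394761/44100 = 5713873/147000 ≠ 1/3 ⇒ order 2.
b·Ac: (-3/5)·(-20/21) + 3/2·(-7082/1575) = -463/75 ≠ 1/6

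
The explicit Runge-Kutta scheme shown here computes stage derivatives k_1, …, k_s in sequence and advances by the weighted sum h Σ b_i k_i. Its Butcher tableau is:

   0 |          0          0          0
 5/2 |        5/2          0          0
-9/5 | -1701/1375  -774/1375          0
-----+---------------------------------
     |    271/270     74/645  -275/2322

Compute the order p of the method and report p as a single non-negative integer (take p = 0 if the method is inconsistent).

3

b = (271/270, 74/645, -275/2322)
c = (0, 5/2, -9/5)
Ac = (0, 0, -387/275)
Σ b_i: 271/270·1 + 74/645·1 + (-275/2322)·1 = 1 ✓
b·c: 74/645·5/2 + (-275/2322)·(-9/5) = 1/2 ✓
b·c²: 74/645·25/4 + (-275/2322)·81/25 = 1/3 ✓
b·Ac: (-275/2322)·(-387/275) = 1/6 ✓; 3 stages ⇒ order 3.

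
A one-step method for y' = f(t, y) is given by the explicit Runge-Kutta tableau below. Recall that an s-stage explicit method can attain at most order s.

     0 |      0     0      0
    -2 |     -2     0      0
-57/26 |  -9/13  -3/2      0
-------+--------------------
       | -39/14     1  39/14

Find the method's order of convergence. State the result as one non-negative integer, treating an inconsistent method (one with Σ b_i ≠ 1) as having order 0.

b = (-39/14, 1, 39/14)
c = (0, -2, -57/26)
Ac = (0, 0, 3)
Σ b_i: (-39/14)·1 + 1·1 + 39/14·1 = 1 ✓
b·c: 1·(-2) + 39/14·(-57/26) = -227/28 ≠ 1/2 ⇒ order 1.

1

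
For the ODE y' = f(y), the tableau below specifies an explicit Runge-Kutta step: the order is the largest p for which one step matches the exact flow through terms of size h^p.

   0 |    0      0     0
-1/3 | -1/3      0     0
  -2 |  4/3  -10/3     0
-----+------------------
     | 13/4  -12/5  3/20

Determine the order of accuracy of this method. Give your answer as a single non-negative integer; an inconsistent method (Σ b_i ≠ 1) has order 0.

b = (13/4, -12/5, 3/20)
c = (0, -1/3, -2)
Ac = (0, 0, 10/9)
Σ b_i: 13/4·1 + (-12/5)·1 + 3/20·1 = 1 ✓
b·c: (-12/5)·(-1/3) + 3/20·(-2) = 1/2 ✓
b·c²: (-12/5)·1/9 + 3/20·4 = 1/3 ✓
b·Ac: 3/20·10/9 = 1/6 ✓; 3 stages ⇒ order 3.

3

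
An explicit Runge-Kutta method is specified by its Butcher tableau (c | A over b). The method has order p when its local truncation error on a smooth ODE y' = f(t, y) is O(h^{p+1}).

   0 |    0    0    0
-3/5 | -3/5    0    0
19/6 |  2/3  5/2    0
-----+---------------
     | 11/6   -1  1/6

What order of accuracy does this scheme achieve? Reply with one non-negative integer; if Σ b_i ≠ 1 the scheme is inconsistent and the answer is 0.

b = (11/6, -1, 1/6)
c = (0, -3/5, 19/6)
Ac = (0, 0, -3/2)
Σ b_i: 11/6·1 + (-1)·1 + 1/6·1 = 1 ✓
b·c: (-1)·(-3/5) + 1/6·19/6 = 203/180 ≠ 1/2 ⇒ order 1.

1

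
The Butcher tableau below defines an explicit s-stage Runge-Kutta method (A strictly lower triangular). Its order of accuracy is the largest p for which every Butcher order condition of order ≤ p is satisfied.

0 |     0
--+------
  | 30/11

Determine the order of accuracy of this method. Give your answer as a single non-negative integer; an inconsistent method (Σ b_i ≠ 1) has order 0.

0

b = (30/11)
c = (0)
Σ b_i: 30/11·1 = 30/11 ≠ 1 ⇒ order 0.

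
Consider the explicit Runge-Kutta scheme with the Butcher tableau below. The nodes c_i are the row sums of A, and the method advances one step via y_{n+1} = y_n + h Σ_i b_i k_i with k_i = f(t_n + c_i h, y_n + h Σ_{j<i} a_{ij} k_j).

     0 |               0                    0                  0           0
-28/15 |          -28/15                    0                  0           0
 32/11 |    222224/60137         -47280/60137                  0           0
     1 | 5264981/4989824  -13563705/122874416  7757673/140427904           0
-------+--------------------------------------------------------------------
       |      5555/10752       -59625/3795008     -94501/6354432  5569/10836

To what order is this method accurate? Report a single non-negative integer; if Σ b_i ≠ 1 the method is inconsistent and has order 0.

b = (5555/10752, -59625/3795008, -94501/6354432, 5569/10836)
c = (0, -28/15, 32/11, 1)
Ac = (0, 0, 12608/8591, 4085/11138)
Σ b_i: 5555/10752·1 + (-59625/3795008)·1 + (-94501/6354432)·1 + 5569/10836·1 = 1 ✓
b·c: (-59625/3795008)·(-28/15) + (-94501/6354432)·32/11 + 5569/10836·1 = 1/2 ✓
b·c²: (-59625/3795008)·784/225 + (-94501/6354432)·1024/121 + 5569/10836·1 = 1/3 ✓
b·Ac: (-94501/6354432)·12608/8591 + 5569/10836·4085/11138 = 1/6 ✓
b·c³: (-59625/3795008)·(-21952/3375) + (-94501/6354432)·32768/1331 + 5569/10836·1 = 1/4 ✓
b·(c∘Ac): (-94501/6354432)·403456/94501 + 5569/10836·4085/11138 = 1/8 ✓
b·Ac²: (-94501/6354432)·(-353024/128865) + 5569/10836·6923/83535 = 1/12 ✓
b·A²c: 5569/10836·903/11138 = 1/24 ✓; 4 stages ⇒ order 4.

4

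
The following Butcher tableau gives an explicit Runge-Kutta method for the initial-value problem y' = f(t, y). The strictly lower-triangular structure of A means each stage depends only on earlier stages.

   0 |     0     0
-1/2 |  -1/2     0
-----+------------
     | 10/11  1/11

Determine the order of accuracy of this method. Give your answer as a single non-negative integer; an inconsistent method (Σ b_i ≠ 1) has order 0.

1

b = (10/11, 1/11)
c = (0, -1/2)
Σ b_i: 10/11·1 + 1/11·1 = 1 ✓
b·c: 1/11·(-1/2) = -1/22 ≠ 1/2 ⇒ order 1.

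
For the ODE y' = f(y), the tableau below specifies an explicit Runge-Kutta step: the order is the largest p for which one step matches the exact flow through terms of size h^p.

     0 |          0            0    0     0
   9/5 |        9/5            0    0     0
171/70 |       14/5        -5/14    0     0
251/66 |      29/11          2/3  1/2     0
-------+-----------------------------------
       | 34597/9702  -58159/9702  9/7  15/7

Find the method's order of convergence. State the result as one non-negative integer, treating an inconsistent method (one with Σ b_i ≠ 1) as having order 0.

2

b = (34597/9702, -58159/9702, 9/7, 15/7)
c = (0, 9/5, 171/70, 251/66)
Ac = (0, 0, -9/14, 339/140)
Σ b_i: 34597/9702·1 + (-58159/9702)·1 + 9/7·1 + 15/7·1 = 1 ✓
b·c: (-58159/9702)·9/5 + 9/7·171/70 + 15/7·251/66 = 1/2 ✓
b·c²: (-58159/9702)·81/25 + 9/7·29241/4900 + 15/7·63001/4356 = 4791727/249018 ≠ 1/3 ⇒ order 2.
b·Ac: 9/7·(-9/14) + 15/7·339/140 = 855/196 ≠ 1/6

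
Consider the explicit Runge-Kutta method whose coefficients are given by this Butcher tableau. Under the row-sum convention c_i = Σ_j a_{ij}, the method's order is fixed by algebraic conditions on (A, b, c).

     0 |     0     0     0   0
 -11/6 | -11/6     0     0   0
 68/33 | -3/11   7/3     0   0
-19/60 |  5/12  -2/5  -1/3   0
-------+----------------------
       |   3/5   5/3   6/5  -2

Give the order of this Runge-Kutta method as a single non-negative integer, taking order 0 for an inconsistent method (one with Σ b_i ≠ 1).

0

b = (3/5, 5/3, 6/5, -2)
c = (0, -11/6, 68/33, -19/60)
Ac = (0, 0, -77/18, 23/495)
Σ b_i: 3/5·1 + 5/3·1 + 6/5·1 + (-2)·1 = 22/15 ≠ 1 ⇒ order 0.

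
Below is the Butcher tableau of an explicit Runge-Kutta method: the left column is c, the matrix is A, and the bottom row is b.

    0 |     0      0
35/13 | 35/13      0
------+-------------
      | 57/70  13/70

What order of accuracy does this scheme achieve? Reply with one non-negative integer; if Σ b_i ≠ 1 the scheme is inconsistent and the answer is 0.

2

b = (57/70, 13/70)
c = (0, 35/13)
Σ b_i: 57/70·1 + 13/70·1 = 1 ✓
b·c: 13/70·35/13 = 1/2 ✓; 2 stages ⇒ order 2.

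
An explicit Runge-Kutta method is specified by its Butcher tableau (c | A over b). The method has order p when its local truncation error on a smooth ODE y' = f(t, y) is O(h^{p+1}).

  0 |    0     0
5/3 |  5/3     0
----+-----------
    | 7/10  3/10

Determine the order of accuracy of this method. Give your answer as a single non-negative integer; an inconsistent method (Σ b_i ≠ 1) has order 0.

2

b = (7/10, 3/10)
c = (0, 5/3)
Σ b_i: 7/10·1 + 3/10·1 = 1 ✓
b·c: 3/10·5/3 = 1/2 ✓; 2 stages ⇒ order 2.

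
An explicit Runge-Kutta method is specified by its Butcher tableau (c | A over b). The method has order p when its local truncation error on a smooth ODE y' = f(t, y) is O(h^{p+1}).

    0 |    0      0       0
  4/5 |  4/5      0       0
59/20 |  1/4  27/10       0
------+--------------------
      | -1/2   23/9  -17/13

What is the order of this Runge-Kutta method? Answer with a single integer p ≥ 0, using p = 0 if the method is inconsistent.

b = (-1/2, 23/9, -17/13)
c = (0, 4/5, 59/20)
Ac = (0, 0, 54/25)
Σ b_i: (-1/2)·1 + 23/9·1 + (-17/13)·1 = 175/234 ≠ 1 ⇒ order 0.

0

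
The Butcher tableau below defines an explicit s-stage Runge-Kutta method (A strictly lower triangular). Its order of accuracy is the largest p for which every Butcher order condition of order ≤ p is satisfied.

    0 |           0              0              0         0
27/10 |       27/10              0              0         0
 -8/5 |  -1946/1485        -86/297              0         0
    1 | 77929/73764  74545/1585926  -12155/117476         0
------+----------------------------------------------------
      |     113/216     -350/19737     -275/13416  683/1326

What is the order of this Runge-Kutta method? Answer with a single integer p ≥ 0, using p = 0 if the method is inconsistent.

b = (113/216, -350/19737, -275/13416, 683/1326)
c = (0, 27/10, -8/5, 1)
Ac = (0, 0, -43/55, 799/2732)
Σ b_i: 113/216·1 + (-350/19737)·1 + (-275/13416)·1 + 683/1326·1 = 1 ✓
b·c: (-350/19737)·27/10 + (-275/13416)·(-8/5) + 683/1326·1 = 1/2 ✓
b·c²: (-350/19737)·729/100 + (-275/13416)·64/25 + 683/1326·1 = 1/3 ✓
b·Ac: (-275/13416)·(-43/55) + 683/1326·799/2732 = 1/6 ✓
b·c³: (-350/19737)·19683/1000 + (-275/13416)·(-512/125) + 683/1326·1 = 1/4 ✓
b·(c∘Ac): (-275/13416)·344/275 + 683/1326·799/2732 = 1/8 ✓
b·Ac²: (-275/13416)·(-1161/550) + 683/1326·425/5464 = 1/12 ✓
b·A²c: 683/1326·221/2732 = 1/24 ✓; 4 stages ⇒ order 4.

4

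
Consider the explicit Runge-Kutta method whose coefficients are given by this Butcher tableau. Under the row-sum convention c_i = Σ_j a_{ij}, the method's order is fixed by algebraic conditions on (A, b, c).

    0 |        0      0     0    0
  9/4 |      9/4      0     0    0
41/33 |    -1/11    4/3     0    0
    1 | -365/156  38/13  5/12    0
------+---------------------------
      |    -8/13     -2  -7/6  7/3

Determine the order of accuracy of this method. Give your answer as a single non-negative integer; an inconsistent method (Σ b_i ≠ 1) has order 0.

b = (-8/13, -2, -7/6, 7/3)
c = (0, 9/4, 41/33, 1)
Ac = (0, 0, 3, 36523/5148)
Σ b_i: (-8/13)·1 + (-2)·1 + (-7/6)·1 + 7/3·1 = -113/78 ≠ 1 ⇒ order 0.

0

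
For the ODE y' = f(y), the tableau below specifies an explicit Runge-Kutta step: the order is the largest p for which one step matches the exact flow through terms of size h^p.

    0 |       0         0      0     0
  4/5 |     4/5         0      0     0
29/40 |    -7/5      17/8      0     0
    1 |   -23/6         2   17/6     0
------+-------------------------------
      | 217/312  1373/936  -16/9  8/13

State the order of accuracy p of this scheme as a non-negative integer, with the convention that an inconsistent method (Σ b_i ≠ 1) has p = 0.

b = (217/312, 1373/936, -16/9, 8/13)
c = (0, 4/5, 29/40, 1)
Ac = (0, 0, 17/10, 877/240)
Σ b_i: 217/312·1 + 1373/936·1 + (-16/9)·1 + 8/13·1 = 1 ✓
b·c: 1373/936·4/5 + (-16/9)·29/40 + 8/13·1 = 1/2 ✓
b·c²: 1373/936·16/25 + (-16/9)·841/1600 + 8/13·1 = 2417/3900 ≠ 1/3 ⇒ order 2.
b·Ac: (-16/9)·17/10 + 8/13·877/240 = -181/234 ≠ 1/6

2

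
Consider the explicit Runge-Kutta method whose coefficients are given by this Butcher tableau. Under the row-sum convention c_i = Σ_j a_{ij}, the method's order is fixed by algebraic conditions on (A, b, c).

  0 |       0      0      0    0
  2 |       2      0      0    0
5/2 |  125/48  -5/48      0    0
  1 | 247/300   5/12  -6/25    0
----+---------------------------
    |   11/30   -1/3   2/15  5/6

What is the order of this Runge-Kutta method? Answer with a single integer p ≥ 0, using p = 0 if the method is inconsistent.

4

b = (11/30, -1/3, 2/15, 5/6)
c = (0, 2, 5/2, 1)
Ac = (0, 0, -5/24, 7/30)
Σ b_i: 11/30·1 + (-1/3)·1 + 2/15·1 + 5/6·1 = 1 ✓
b·c: (-1/3)·2 + 2/15·5/2 + 5/6·1 = 1/2 ✓
b·c²: (-1/3)·4 + 2/15·25/4 + 5/6·1 = 1/3 ✓
b·Ac: 2/15·(-5/24) + 5/6·7/30 = 1/6 ✓
b·c³: (-1/3)·8 + 2/15·125/8 + 5/6·1 = 1/4 ✓
b·(c∘Ac): 2/15·(-25/48) + 5/6·7/30 = 1/8 ✓
b·Ac²: 2/15·(-5/12) + 5/6·1/6 = 1/12 ✓
b·A²c: 5/6·1/20 = 1/24 ✓; 4 stages ⇒ order 4.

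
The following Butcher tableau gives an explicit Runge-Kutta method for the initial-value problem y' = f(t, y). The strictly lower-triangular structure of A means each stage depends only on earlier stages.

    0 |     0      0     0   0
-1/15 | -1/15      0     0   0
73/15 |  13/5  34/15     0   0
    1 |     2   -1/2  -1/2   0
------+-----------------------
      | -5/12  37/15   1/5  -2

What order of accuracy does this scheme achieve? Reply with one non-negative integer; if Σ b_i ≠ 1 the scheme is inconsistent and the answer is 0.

b = (-5/12, 37/15, 1/5, -2)
c = (0, -1/15, 73/15, 1)
Ac = (0, 0, -34/225, -12/5)
Σ b_i: (-5/12)·1 + 37/15·1 + 1/5·1 + (-2)·1 = 1/4 ≠ 1 ⇒ order 0.

0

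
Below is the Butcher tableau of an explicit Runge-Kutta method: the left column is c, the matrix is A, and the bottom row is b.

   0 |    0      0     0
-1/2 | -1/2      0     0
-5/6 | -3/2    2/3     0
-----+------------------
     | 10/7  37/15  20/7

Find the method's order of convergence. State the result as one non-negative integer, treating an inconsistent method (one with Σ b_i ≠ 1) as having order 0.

0

b = (10/7, 37/15, 20/7)
c = (0, -1/2, -5/6)
Ac = (0, 0, -1/3)
Σ b_i: 10/7·1 + 37/15·1 + 20/7·1 = 709/105 ≠ 1 ⇒ order 0.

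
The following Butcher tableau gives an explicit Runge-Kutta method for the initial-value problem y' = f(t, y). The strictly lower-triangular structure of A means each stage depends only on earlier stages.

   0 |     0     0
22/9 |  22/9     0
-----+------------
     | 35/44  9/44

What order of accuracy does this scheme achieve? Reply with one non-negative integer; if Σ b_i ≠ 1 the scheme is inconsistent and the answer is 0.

2

b = (35/44, 9/44)
c = (0, 22/9)
Σ b_i: 35/44·1 + 9/44·1 = 1 ✓
b·c: 9/44·22/9 = 1/2 ✓; 2 stages ⇒ order 2.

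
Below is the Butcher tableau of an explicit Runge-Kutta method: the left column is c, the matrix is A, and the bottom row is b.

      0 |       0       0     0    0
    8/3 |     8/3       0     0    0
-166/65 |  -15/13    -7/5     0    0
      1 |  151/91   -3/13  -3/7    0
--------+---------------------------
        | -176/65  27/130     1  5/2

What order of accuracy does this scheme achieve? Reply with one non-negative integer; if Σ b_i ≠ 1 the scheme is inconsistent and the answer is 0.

2

b = (-176/65, 27/130, 1, 5/2)
c = (0, 8/3, -166/65, 1)
Ac = (0, 0, -56/15, 218/455)
Σ b_i: (-176/65)·1 + 27/130·1 + 1·1 + 5/2·1 = 1 ✓
b·c: 27/130·8/3 + 1·(-166/65) + 5/2·1 = 1/2 ✓
b·c²: 27/130·64/9 + 1·27556/4225 + 5/2·1 = 88717/8450 ≠ 1/3 ⇒ order 2.
b·Ac: 1·(-56/15) + 5/2·218/455 = -3461/1365 ≠ 1/6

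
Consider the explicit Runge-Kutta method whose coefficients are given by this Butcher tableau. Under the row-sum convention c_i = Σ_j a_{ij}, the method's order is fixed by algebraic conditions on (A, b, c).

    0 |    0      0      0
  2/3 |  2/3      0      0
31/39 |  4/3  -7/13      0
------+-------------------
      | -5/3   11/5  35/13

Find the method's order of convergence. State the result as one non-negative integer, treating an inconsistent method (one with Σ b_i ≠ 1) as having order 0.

b = (-5/3, 11/5, 35/13)
c = (0, 2/3, 31/39)
Ac = (0, 0, -14/39)
Σ b_i: (-5/3)·1 + 11/5·1 + 35/13·1 = 629/195 ≠ 1 ⇒ order 0.

0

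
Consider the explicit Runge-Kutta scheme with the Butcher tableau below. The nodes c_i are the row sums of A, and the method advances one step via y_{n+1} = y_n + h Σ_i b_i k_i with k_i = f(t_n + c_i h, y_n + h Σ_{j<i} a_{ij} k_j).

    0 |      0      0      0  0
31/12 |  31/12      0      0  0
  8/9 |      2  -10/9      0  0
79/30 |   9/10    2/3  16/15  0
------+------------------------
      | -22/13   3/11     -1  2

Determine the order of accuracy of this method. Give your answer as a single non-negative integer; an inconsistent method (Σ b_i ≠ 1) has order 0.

0

b = (-22/13, 3/11, -1, 2)
c = (0, 31/12, 8/9, 79/30)
Ac = (0, 0, -155/54, 721/270)
Σ b_i: (-22/13)·1 + 3/11·1 + (-1)·1 + 2·1 = -60/143 ≠ 1 ⇒ order 0.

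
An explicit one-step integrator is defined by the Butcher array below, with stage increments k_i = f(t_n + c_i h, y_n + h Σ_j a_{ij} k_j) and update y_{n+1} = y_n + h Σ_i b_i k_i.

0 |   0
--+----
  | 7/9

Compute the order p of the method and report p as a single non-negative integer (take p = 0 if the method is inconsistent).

b = (7/9)
c = (0)
Σ b_i: 7/9·1 = 7/9 ≠ 1 ⇒ order 0.

0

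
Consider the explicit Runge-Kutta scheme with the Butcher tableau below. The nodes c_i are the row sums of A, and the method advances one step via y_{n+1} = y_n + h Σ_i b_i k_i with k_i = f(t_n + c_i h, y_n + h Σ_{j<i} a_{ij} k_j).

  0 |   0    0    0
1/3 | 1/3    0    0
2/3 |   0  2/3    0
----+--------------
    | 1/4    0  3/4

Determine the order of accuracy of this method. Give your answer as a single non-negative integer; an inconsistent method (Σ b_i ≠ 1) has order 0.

3

b = (1/4, 0, 3/4)
c = (0, 1/3, 2/3)
Ac = (0, 0, 2/9)
Σ b_i: 1/4·1 + 3/4·1 = 1 ✓
b·c: 3/4·2/3 = 1/2 ✓
b·c²: 3/4·4/9 = 1/3 ✓
b·Ac: 3/4·2/9 = 1/6 ✓; 3 stages ⇒ order 3.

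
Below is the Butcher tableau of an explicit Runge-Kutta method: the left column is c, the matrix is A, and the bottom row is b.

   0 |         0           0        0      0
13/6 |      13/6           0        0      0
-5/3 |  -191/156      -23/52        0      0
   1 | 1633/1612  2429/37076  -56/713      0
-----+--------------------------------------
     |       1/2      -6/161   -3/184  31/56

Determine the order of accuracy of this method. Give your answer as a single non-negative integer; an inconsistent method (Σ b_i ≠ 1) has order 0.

b = (1/2, -6/161, -3/184, 31/56)
c = (0, 13/6, -5/3, 1)
Ac = (0, 0, -23/24, 203/744)
Σ b_i: 1/2·1 + (-6/161)·1 + (-3/184)·1 + 31/56·1 = 1 ✓
b·c: (-6/161)·13/6 + (-3/184)·(-5/3) + 31/56·1 = 1/2 ✓
b·c²: (-6/161)·169/36 + (-3/184)·25/9 + 31/56·1 = 1/3 ✓
b·Ac: (-3/184)·(-23/24) + 31/56·203/744 = 1/6 ✓
b·c³: (-6/161)·2197/216 + (-3/184)·(-125/27) + 31/56·1 = 1/4 ✓
b·(c∘Ac): (-3/184)·115/72 + 31/56·203/744 = 1/8 ✓
b·Ac²: (-3/184)·(-299/144) + 31/56·133/1488 = 1/12 ✓
b·A²c: 31/56·7/93 = 1/24 ✓; 4 stages ⇒ order 4.

4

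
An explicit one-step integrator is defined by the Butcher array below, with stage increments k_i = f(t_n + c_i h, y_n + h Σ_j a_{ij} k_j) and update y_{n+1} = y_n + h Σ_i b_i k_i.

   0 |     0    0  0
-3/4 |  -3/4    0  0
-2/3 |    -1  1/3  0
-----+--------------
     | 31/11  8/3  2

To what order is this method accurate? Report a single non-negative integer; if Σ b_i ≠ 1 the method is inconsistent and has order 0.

b = (31/11, 8/3, 2)
c = (0, -3/4, -2/3)
Ac = (0, 0, -1/4)
Σ b_i: 31/11·1 + 8/3·1 + 2·1 = 247/33 ≠ 1 ⇒ order 0.

0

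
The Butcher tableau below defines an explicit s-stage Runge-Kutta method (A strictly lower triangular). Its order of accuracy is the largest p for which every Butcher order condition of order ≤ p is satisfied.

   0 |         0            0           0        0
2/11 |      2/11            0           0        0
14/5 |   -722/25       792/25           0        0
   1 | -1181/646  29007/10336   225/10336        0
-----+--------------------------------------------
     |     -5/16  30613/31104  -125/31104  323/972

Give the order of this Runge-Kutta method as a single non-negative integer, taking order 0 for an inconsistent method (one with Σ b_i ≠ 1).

4

b = (-5/16, 30613/31104, -125/31104, 323/972)
c = (0, 2/11, 14/5, 1)
Ac = (0, 0, 144/25, 369/646)
Σ b_i: (-5/16)·1 + 30613/31104·1 + (-125/31104)·1 + 323/972·1 = 1 ✓
b·c: 30613/31104·2/11 + (-125/31104)·14/5 + 323/972·1 = 1/2 ✓
b·c²: 30613/31104·4/121 + (-125/31104)·196/25 + 323/972·1 = 1/3 ✓
b·Ac: (-125/31104)·144/25 + 323/972·369/646 = 1/6 ✓
b·c³: 30613/31104·8/1331 + (-125/31104)·2744/125 + 323/972·1 = 1/4 ✓
b·(c∘Ac): (-125/31104)·2016/125 + 323/972·369/646 = 1/8 ✓
b·Ac²: (-125/31104)·288/275 + 323/972·936/3553 = 1/12 ✓
b·A²c: 323/972·81/646 = 1/24 ✓; 4 stages ⇒ order 4.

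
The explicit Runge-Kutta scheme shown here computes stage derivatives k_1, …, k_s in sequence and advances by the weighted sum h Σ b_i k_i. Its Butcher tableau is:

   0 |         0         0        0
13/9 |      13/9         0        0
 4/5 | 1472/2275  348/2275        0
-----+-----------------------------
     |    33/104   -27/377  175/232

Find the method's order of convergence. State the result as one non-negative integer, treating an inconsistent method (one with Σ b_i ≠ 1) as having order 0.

3

b = (33/104, -27/377, 175/232)
c = (0, 13/9, 4/5)
Ac = (0, 0, 116/525)
Σ b_i: 33/104·1 + (-27/377)·1 + 175/232·1 = 1 ✓
b·c: (-27/377)·13/9 + 175/232·4/5 = 1/2 ✓
b·c²: (-27/377)·169/81 + 175/232·16/25 = 1/3 ✓
b·Ac: 175/232·116/525 = 1/6 ✓; 3 stages ⇒ order 3.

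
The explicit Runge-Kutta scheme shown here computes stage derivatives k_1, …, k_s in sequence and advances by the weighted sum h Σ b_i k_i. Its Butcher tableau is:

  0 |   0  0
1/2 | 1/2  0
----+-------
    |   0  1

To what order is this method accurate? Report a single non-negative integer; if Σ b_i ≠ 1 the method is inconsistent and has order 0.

2

b = (0, 1)
c = (0, 1/2)
Σ b_i: 1·1 = 1 ✓
b·c: 1·1/2 = 1/2 ✓; 2 stages ⇒ order 2.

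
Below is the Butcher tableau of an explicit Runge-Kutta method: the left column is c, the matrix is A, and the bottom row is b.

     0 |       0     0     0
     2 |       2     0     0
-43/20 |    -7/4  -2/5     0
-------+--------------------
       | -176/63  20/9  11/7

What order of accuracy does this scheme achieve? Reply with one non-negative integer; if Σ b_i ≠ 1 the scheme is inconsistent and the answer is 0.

1

b = (-176/63, 20/9, 11/7)
c = (0, 2, -43/20)
Ac = (0, 0, -4/5)
Σ b_i: (-176/63)·1 + 20/9·1 + 11/7·1 = 1 ✓
b·c: 20/9·2 + 11/7·(-43/20) = 1343/1260 ≠ 1/2 ⇒ order 1.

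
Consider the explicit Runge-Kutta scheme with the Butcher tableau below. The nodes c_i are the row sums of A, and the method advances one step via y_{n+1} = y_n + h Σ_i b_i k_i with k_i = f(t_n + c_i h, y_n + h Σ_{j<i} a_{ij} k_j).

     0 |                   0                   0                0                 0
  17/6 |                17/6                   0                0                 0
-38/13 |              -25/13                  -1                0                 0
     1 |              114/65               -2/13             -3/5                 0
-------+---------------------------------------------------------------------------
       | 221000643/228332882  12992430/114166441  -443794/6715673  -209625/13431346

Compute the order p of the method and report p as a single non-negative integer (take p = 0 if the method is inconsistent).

b = (221000643/228332882, 12992430/114166441, -443794/6715673, -209625/13431346)
c = (0, 17/6, -38/13, 1)
Ac = (0, 0, -17/6, 257/195)
Σ b_i: 221000643/228332882·1 + 12992430/114166441·1 + (-443794/6715673)·1 + (-209625/13431346)·1 = 1 ✓
b·c: 12992430/114166441·17/6 + (-443794/6715673)·(-38/13) + (-209625/13431346)·1 = 1/2 ✓
b·c²: 12992430/114166441·289/36 + (-443794/6715673)·1444/169 + (-209625/13431346)·1 = 1/3 ✓
b·Ac: (-443794/6715673)·(-17/6) + (-209625/13431346)·257/195 = 1/6 ✓
b·c³: 12992430/114166441·4913/216 + (-443794/6715673)·(-54872/2197) + (-209625/13431346)·1 = 1021057979/241764228 ≠ 1/4 ⇒ order 3.
b·(c∘Ac): (-443794/6715673)·323/39 + (-209625/13431346)·257/195 = -22881973/40294038 ≠ 1/8
b·Ac²: (-443794/6715673)·(-289/36) + (-209625/13431346)·(-96761/15210) = 1979388283/3142934964 ≠ 1/12
b·A²c: (-209625/13431346)·17/10 = -712725/26862692 ≠ 1/24

3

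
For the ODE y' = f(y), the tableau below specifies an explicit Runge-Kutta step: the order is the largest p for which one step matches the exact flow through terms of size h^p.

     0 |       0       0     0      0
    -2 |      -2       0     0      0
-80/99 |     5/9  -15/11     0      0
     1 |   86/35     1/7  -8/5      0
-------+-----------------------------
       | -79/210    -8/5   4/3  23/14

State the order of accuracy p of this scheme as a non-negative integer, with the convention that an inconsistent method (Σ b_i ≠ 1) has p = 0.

b = (-79/210, -8/5, 4/3, 23/14)
c = (0, -2, -80/99, 1)
Ac = (0, 0, 30/11, 698/693)
Σ b_i: (-79/210)·1 + (-8/5)·1 + 4/3·1 + 23/14·1 = 1 ✓
b·c: (-8/5)·(-2) + 4/3·(-80/99) + 23/14·1 = 78283/20790 ≠ 1/2 ⇒ order 1.

1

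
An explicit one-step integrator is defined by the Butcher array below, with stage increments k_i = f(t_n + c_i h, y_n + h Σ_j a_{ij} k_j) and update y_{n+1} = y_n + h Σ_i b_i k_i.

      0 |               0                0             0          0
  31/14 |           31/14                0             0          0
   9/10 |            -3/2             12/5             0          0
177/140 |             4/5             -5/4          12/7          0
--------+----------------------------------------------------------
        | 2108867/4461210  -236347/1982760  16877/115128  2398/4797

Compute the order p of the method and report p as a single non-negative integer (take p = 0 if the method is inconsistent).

3

b = (2108867/4461210, -236347/1982760, 16877/115128, 2398/4797)
c = (0, 31/14, 9/10, 177/140)
Ac = (0, 0, 186/35, -49/40)
Σ b_i: 2108867/4461210·1 + (-236347/1982760)·1 + 16877/115128·1 + 2398/4797·1 = 1 ✓
b·c: (-236347/1982760)·31/14 + 16877/115128·9/10 + 2398/4797·177/140 = 1/2 ✓
b·c²: (-236347/1982760)·961/196 + 16877/115128·81/100 + 2398/4797·31329/19600 = 1/3 ✓
b·Ac: 16877/115128·186/35 + 2398/4797·(-49/40) = 1/6 ✓
b·c³: (-236347/1982760)·29791/2744 + 16877/115128·729/1000 + 2398/4797·5545233/2744000 = -55489529/313404000 ≠ 1/4 ⇒ order 3.
b·(c∘Ac): 16877/115128·837/175 + 2398/4797·(-1239/800) = -46741/639600 ≠ 1/8
b·Ac²: 16877/115128·2883/245 + 2398/4797·(-92909/19600) = -5050651/7835100 ≠ 1/12
b·A²c: 2398/4797·2232/245 = 594704/130585 ≠ 1/24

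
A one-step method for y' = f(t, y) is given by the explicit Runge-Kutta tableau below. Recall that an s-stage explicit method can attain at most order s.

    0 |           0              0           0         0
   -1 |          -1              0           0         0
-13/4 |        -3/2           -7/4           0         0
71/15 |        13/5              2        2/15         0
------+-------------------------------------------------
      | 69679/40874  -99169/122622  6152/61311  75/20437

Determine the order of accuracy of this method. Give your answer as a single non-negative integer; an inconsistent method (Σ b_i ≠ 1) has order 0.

3

b = (69679/40874, -99169/122622, 6152/61311, 75/20437)
c = (0, -1, -13/4, 71/15)
Ac = (0, 0, 7/4, -73/30)
Σ b_i: 69679/40874·1 + (-99169/122622)·1 + 6152/61311·1 + 75/20437·1 = 1 ✓
b·c: (-99169/122622)·(-1) + 6152/61311·(-13/4) + 75/20437·71/15 = 1/2 ✓
b·c²: (-99169/122622)·1 + 6152/61311·169/16 + 75/20437·5041/225 = 1/3 ✓
b·Ac: 6152/61311·7/4 + 75/20437·(-73/30) = 1/6 ✓
b·c³: (-99169/122622)·(-1) + 6152/61311·(-2197/64) + 75/20437·357911/3375 = -16528967/7357320 ≠ 1/4 ⇒ order 3.
b·(c∘Ac): 6152/61311·(-91/16) + 75/20437·(-5183/450) = -12527/20437 ≠ 1/8
b·Ac²: 6152/61311·(-7/4) + 75/20437·409/120 = -79993/490488 ≠ 1/12
b·A²c: 75/20437·7/30 = 35/40874 ≠ 1/24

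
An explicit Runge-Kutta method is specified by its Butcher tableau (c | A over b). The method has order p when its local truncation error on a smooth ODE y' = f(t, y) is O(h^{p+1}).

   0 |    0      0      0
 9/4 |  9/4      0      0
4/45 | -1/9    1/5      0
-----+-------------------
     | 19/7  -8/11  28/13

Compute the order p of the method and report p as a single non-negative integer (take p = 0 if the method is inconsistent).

b = (19/7, -8/11, 28/13)
c = (0, 9/4, 4/45)
Ac = (0, 0, 9/20)
Σ b_i: 19/7·1 + (-8/11)·1 + 28/13·1 = 4145/1001 ≠ 1 ⇒ order 0.

0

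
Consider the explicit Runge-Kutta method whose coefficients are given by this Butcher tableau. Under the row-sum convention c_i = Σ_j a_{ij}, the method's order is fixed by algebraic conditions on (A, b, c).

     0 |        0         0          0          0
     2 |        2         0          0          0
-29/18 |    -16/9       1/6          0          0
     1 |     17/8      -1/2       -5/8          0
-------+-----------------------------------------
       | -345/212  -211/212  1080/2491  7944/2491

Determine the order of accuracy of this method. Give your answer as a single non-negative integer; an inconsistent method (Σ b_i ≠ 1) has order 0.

b = (-345/212, -211/212, 1080/2491, 7944/2491)
c = (0, 2, -29/18, 1)
Ac = (0, 0, 1/3, 1/144)
Σ b_i: (-345/212)·1 + (-211/212)·1 + 1080/2491·1 + 7944/2491·1 = 1 ✓
b·c: (-211/212)·2 + 1080/2491·(-29/18) + 7944/2491·1 = 1/2 ✓
b·c²: (-211/212)·4 + 1080/2491·841/324 + 7944/2491·1 = 1/3 ✓
b·Ac: 1080/2491·1/3 + 7944/2491·1/144 = 1/6 ✓
b·c³: (-211/212)·8 + 1080/2491·(-24389/5832) + 7944/2491·1 = -9425/1431 ≠ 1/4 ⇒ order 3.
b·(c∘Ac): 1080/2491·(-29/54) + 7944/2491·1/144 = -67/318 ≠ 1/8
b·Ac²: 1080/2491·2/3 + 7944/2491·(-9389/2592) = -3029999/269028 ≠ 1/12
b·A²c: 7944/2491·(-5/24) = -1655/2491 ≠ 1/24

3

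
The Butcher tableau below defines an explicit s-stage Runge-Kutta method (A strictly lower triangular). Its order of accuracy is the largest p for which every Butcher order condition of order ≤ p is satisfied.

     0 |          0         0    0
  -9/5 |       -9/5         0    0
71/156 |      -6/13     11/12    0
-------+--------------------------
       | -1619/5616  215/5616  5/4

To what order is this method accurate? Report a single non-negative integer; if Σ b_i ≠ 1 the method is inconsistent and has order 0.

b = (-1619/5616, 215/5616, 5/4)
c = (0, -9/5, 71/156)
Ac = (0, 0, -33/20)
Σ b_i: (-1619/5616)·1 + 215/5616·1 + 5/4·1 = 1 ✓
b·c: 215/5616·(-9/5) + 5/4·71/156 = 1/2 ✓
b·c²: 215/5616·81/25 + 5/4·5041/24336 = 186397/486720 ≠ 1/3 ⇒ order 2.
b·Ac: 5/4·(-33/20) = -33/16 ≠ 1/6

2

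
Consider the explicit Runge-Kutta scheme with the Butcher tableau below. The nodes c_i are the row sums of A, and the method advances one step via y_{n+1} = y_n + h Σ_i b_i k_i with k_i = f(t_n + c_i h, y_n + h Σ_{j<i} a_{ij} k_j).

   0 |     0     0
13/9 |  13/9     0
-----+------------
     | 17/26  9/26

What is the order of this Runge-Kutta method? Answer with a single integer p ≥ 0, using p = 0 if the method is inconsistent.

2

b = (17/26, 9/26)
c = (0, 13/9)
Σ b_i: 17/26·1 + 9/26·1 = 1 ✓
b·c: 9/26·13/9 = 1/2 ✓; 2 stages ⇒ order 2.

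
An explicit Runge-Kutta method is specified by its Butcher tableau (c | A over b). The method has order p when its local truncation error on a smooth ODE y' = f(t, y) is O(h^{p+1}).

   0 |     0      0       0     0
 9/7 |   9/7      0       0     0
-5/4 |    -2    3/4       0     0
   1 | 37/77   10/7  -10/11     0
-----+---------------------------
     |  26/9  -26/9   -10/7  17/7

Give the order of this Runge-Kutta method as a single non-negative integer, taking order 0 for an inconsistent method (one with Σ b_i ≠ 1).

2

b = (26/9, -26/9, -10/7, 17/7)
c = (0, 9/7, -5/4, 1)
Ac = (0, 0, 27/28, 3205/1078)
Σ b_i: 26/9·1 + (-26/9)·1 + (-10/7)·1 + 17/7·1 = 1 ✓
b·c: (-26/9)·9/7 + (-10/7)·(-5/4) + 17/7·1 = 1/2 ✓
b·c²: (-26/9)·81/49 + (-10/7)·25/16 + 17/7·1 = -1795/392 ≠ 1/3 ⇒ order 2.
b·Ac: (-10/7)·27/28 + 17/7·3205/1078 = 22045/3773 ≠ 1/6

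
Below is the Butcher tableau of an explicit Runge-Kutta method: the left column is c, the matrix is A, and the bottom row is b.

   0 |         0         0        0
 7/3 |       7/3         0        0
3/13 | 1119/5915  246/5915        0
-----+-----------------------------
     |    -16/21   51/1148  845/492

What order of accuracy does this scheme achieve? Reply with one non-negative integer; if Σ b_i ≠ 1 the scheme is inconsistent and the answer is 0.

3

b = (-16/21, 51/1148, 845/492)
c = (0, 7/3, 3/13)
Ac = (0, 0, 82/845)
Σ b_i: (-16/21)·1 + 51/1148·1 + 845/492·1 = 1 ✓
b·c: 51/1148·7/3 + 845/492·3/13 = 1/2 ✓
b·c²: 51/1148·49/9 + 845/492·9/169 = 1/3 ✓
b·Ac: 845/492·82/845 = 1/6 ✓; 3 stages ⇒ order 3.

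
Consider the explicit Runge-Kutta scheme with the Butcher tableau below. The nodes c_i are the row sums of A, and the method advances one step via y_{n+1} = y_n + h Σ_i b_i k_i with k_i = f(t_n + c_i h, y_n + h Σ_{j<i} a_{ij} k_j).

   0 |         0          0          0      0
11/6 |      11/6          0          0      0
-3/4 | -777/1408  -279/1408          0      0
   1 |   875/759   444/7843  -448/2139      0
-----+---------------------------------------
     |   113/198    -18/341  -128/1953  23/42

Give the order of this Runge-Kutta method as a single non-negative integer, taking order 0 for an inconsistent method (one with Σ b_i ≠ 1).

4

b = (113/198, -18/341, -128/1953, 23/42)
c = (0, 11/6, -3/4, 1)
Ac = (0, 0, -93/256, 6/23)
Σ b_i: 113/198·1 + (-18/341)·1 + (-128/1953)·1 + 23/42·1 = 1 ✓
b·c: (-18/341)·11/6 + (-128/1953)·(-3/4) + 23/42·1 = 1/2 ✓
b·c²: (-18/341)·121/36 + (-128/1953)·9/16 + 23/42·1 = 1/3 ✓
b·Ac: (-128/1953)·(-93/256) + 23/42·6/23 = 1/6 ✓
b·c³: (-18/341)·1331/216 + (-128/1953)·(-27/64) + 23/42·1 = 1/4 ✓
b·(c∘Ac): (-128/1953)·279/1024 + 23/42·6/23 = 1/8 ✓
b·Ac²: (-128/1953)·(-341/512) + 23/42·5/69 = 1/12 ✓
b·A²c: 23/42·7/92 = 1/24 ✓; 4 stages ⇒ order 4.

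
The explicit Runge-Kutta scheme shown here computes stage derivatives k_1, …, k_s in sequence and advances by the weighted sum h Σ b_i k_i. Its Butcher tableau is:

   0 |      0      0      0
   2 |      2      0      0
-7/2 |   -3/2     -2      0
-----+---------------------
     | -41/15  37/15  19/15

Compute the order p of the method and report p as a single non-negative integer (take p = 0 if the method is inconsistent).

b = (-41/15, 37/15, 19/15)
c = (0, 2, -7/2)
Ac = (0, 0, -4)
Σ b_i: (-41/15)·1 + 37/15·1 + 19/15·1 = 1 ✓
b·c: 37/15·2 + 19/15·(-7/2) = 1/2 ✓
b·c²: 37/15·4 + 19/15·49/4 = 1523/60 ≠ 1/3 ⇒ order 2.
b·Ac: 19/15·(-4) = -76/15 ≠ 1/6

2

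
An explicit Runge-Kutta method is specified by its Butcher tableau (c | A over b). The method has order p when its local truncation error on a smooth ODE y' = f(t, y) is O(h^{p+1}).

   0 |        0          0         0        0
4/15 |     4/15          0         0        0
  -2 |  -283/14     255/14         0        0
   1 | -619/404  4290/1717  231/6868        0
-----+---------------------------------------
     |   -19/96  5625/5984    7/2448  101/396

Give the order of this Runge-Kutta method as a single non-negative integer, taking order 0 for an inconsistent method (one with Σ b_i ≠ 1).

4

b = (-19/96, 5625/5984, 7/2448, 101/396)
c = (0, 4/15, -2, 1)
Ac = (0, 0, 34/7, 121/202)
Σ b_i: (-19/96)·1 + 5625/5984·1 + 7/2448·1 + 101/396·1 = 1 ✓
b·c: 5625/5984·4/15 + 7/2448·(-2) + 101/396·1 = 1/2 ✓
b·c²: 5625/5984·16/225 + 7/2448·4 + 101/396·1 = 1/3 ✓
b·Ac: 7/2448·34/7 + 101/396·121/202 = 1/6 ✓
b·c³: 5625/5984·64/3375 + 7/2448·(-8) + 101/396·1 = 1/4 ✓
b·(c∘Ac): 7/2448·(-68/7) + 101/396·121/202 = 1/8 ✓
b·Ac²: 7/2448·136/105 + 101/396·473/1515 = 1/12 ✓
b·A²c: 101/396·33/202 = 1/24 ✓; 4 stages ⇒ order 4.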